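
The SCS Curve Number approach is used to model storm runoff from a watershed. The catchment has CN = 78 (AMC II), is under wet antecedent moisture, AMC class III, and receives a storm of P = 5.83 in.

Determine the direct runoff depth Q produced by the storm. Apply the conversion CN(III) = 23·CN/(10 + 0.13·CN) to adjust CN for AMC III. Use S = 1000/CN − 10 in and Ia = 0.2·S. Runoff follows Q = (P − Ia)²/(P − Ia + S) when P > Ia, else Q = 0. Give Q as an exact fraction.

Q = 22813809491/4982027700 in ≈ 4.579 in

CN(III) from CN(II)=78: (23·78)/(10 + 0.13·78) = 89700/1007 ≈ 89.076
Retention S: 1000/CN − 10 with CN=89.076 → S = 1100/897 ≈ 1.226 in
Ia = 0.2·(1100/897) = 220/897 in ≈ 0.245 in
Excess rainfall: 5.830 − 0.245 = 5.585 in; P > Ia so Q > 0
Q: (500951/89700)² ÷ (610951/89700) = 22813809491/4982027700 in (≈ 4.579 in)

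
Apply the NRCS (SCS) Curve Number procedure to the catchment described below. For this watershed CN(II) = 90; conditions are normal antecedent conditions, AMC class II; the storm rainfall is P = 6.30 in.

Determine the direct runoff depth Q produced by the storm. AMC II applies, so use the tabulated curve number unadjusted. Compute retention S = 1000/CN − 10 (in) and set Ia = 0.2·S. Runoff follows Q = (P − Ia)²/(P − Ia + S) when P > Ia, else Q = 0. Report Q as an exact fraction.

Q = 299209/58230 in ≈ 5.138 in

Average conditions: CN = 90 (no AMC adjustment).
Max retention: S = 1000/90 − 10 = 10/9 in (≈ 1.111 in)
Ia = 0.2·(10/9) = 2/9 in ≈ 0.222 in
P − Ia = 6.300 − 0.222 = 547/90 ≈ 6.078 in (> 0, runoff occurs)
Q = (547/90)²/((547/90) + 10/9) = (299209/8100)/(647/90) = 299209/58230 in ≈ 5.138 in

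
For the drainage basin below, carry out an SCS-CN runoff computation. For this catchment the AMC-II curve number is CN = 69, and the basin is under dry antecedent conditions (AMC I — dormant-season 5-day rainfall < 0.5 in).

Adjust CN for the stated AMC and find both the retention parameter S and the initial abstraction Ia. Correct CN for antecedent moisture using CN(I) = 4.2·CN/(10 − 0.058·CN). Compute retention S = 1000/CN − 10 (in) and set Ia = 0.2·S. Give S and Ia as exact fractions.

CN(I) from CN(II)=69: (4.2·69)/(10 − 0.058·69) = 144900/2999 ≈ 48.316
Max retention: S = 1000/(144900/2999) − 10 = 15500/1449 in (≈ 10.697 in)
Ia = 0.2S: 0.2·10.697 = 2.139 in (exactly 3100/1449)

S = 15500/1449 in ≈ 10.697 in; Ia = 3100/1449 in ≈ 2.139 in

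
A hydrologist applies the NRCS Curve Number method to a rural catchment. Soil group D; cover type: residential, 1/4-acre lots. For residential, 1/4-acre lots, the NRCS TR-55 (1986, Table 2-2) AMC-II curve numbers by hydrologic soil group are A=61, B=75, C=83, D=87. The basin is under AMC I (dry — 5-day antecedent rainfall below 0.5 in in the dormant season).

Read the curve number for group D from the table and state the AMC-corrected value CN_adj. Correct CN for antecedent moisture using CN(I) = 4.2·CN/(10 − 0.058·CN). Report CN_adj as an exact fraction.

NRCS table: residential, 1/4-acre lots, soil group D → CN(II) = 87
CN(I) from CN(II)=87: (4.2·87)/(10 − 0.058·87) = 182700/2477 ≈ 73.759

CN_adj = 182700/2477 ≈ 73.759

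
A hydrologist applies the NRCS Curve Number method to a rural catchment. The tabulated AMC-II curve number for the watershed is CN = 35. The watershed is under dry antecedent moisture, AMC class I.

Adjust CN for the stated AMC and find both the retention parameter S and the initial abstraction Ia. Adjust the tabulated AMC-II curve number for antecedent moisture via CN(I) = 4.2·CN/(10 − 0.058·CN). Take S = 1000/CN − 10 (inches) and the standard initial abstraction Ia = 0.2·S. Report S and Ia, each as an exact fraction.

Dry (AMC I): CN(I) = 4.2·35/(10 − 0.058·35) = 147/(797/100) = 14700/797 ≈ 18.444
Retention S: 1000/CN − 10 with CN=18.444 → S = 6500/147 ≈ 44.218 in
Initial abstraction Ia = S/5 = (6500/147)/5 = 1300/147 ≈ 8.844 in

S = 6500/147 in ≈ 44.218 in; Ia = 1300/147 in ≈ 8.844 in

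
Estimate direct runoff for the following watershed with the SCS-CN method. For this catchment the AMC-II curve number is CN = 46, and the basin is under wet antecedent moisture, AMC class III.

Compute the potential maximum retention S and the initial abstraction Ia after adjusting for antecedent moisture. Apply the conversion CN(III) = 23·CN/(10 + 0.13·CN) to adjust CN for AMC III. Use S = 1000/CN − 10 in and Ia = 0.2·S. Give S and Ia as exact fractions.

Adjust CN=46 to AMC III: 23·46/(10 + 0.13·46) → 1058 ÷ (799/50) = 52900/799 ≈ 66.208
Max retention: S = 1000/(52900/799) − 10 = 2700/529 in (≈ 5.104 in)
Ia = 0.2·(2700/529) = 540/529 in ≈ 1.021 in

S = 2700/529 in ≈ 5.104 in; Ia = 540/529 in ≈ 1.021 in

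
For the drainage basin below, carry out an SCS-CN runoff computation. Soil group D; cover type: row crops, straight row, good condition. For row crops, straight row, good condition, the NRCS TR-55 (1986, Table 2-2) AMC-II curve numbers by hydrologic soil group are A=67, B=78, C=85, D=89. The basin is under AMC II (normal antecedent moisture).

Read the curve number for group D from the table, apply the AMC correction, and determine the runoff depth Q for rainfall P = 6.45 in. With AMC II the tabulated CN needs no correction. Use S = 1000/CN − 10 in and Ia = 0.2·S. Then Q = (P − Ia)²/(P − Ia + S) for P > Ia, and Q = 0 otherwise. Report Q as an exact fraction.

Q = 121903681/23568980 in ≈ 5.172 in

NRCS table: row crops, straight row, good condition, soil group D → CN(II) = 89
AMC II — tabulated CN = 89 applies directly.
S = 1000/89 − 10 = 110/89 in ≈ 1.236 in
Initial abstraction Ia = S/5 = (110/89)/5 = 22/89 ≈ 0.247 in
P − Ia = 6.450 − 0.247 = 11041/1780 ≈ 6.203 in (> 0, runoff occurs)
Q: (11041/1780)² ÷ (13241/1780) = 121903681/23568980 in (≈ 5.172 in)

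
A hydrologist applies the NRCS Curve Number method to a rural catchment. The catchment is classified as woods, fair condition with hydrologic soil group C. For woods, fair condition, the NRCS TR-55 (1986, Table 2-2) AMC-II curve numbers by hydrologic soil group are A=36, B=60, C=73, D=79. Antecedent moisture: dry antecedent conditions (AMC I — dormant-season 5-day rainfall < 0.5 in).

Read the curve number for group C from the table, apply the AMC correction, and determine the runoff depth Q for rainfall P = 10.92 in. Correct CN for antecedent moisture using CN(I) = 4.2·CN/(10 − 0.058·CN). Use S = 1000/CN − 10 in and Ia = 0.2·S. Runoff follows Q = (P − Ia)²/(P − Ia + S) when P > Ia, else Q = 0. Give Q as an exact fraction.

Q = 4563234003/977300275 in ≈ 4.669 in

NRCS table: woods, fair condition, soil group C → CN(II) = 73
CN(I) from CN(II)=73: (4.2·73)/(10 − 0.058·73) = 51100/961 ≈ 53.174
Retention S: 1000/CN − 10 with CN=53.174 → S = 4500/511 ≈ 8.806 in
Initial abstraction Ia = S/5 = (4500/511)/5 = 900/511 ≈ 1.761 in
P − Ia = 10.920 − 1.761 = 117003/12775 ≈ 9.159 in (> 0, runoff occurs)
Q = (117003/12775)²/((117003/12775) + 4500/511) = (13689702009/163200625)/(229503/12775) = 4563234003/977300275 in ≈ 4.669 in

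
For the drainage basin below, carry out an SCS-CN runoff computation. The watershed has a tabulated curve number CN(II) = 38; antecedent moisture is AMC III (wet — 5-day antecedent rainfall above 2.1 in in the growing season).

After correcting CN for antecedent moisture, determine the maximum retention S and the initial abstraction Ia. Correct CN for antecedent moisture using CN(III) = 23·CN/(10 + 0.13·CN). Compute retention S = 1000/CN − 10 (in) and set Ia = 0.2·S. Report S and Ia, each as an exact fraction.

S = 3100/437 in ≈ 7.094 in; Ia = 620/437 in ≈ 1.419 in

CN(III) from CN(II)=38: (23·38)/(10 + 0.13·38) = 43700/747 ≈ 58.501
Retention S: 1000/CN − 10 with CN=58.501 → S = 3100/437 ≈ 7.094 in
Initial abstraction Ia = S/5 = (3100/437)/5 = 620/437 ≈ 1.419 in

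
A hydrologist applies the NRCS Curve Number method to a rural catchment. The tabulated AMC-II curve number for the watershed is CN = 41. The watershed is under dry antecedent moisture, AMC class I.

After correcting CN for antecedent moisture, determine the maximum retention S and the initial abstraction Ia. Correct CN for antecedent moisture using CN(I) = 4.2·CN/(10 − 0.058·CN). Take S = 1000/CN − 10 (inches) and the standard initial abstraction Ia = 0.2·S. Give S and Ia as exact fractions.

S = 29500/861 in ≈ 34.262 in; Ia = 5900/861 in ≈ 6.852 in

Dry (AMC I): CN(I) = 4.2·41/(10 − 0.058·41) = (861/5)/(3811/500) = 86100/3811 ≈ 22.592
Retention S: 1000/CN − 10 with CN=22.592 → S = 29500/861 ≈ 34.262 in
Ia = 0.2·(29500/861) = 5900/861 in ≈ 6.852 in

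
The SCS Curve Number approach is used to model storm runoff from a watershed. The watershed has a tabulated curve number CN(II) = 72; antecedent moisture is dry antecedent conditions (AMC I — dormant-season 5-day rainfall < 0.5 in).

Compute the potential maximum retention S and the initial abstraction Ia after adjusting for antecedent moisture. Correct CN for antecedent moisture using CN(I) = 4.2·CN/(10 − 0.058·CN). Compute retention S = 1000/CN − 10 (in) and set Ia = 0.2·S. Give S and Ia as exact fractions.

S = 250/27 in ≈ 9.259 in; Ia = 50/27 in ≈ 1.852 in

CN(I) from CN(II)=72: (4.2·72)/(10 − 0.058·72) = 675/13 ≈ 51.923
Retention S: 1000/CN − 10 with CN=51.923 → S = 250/27 ≈ 9.259 in
Ia = 0.2·(250/27) = 50/27 in ≈ 1.852 in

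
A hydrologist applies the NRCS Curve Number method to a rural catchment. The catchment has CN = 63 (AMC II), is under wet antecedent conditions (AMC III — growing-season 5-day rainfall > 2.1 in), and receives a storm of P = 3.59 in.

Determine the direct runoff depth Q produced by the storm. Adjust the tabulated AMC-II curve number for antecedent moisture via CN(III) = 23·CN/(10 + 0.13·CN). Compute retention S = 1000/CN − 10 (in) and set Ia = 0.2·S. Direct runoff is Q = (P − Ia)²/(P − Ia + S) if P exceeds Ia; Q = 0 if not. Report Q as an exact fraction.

Wet (AMC III): CN(III) = 23·63/(10 + 0.13·63) = 1449/(1819/100) = 144900/1819 ≈ 79.659
S = 1000/(144900/1819) − 10 = 3700/1449 in ≈ 2.553 in
Ia = 0.2S: 0.2·2.553 = 0.511 in (exactly 740/1449)
Excess rainfall: 3.590 − 0.511 = 3.079 in; P > Ia so Q > 0
Q = (446191/144900)²/((446191/144900) + 3700/1449) = (199086408481/20996010000)/(816191/144900) = 199086408481/118266075900 in ≈ 1.683 in

Q = 199086408481/118266075900 in ≈ 1.683 in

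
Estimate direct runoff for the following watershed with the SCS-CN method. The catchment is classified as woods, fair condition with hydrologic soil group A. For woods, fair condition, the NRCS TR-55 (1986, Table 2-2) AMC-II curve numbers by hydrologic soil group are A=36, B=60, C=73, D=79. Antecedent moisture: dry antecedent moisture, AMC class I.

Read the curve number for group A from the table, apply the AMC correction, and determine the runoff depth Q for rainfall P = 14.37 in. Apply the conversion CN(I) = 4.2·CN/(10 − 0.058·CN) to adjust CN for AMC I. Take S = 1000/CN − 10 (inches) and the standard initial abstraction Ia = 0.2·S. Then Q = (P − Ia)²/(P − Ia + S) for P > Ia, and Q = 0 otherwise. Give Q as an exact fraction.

NRCS table: woods, fair condition, soil group A → CN(II) = 36
CN(I) from CN(II)=36: (4.2·36)/(10 − 0.058·36) = 18900/989 ≈ 19.110
Max retention: S = 1000/(18900/989) − 10 = 8000/189 in (≈ 42.328 in)
Ia = 0.2S: 0.2·42.328 = 8.466 in (exactly 1600/189)
Since P=14.370 > Ia=8.466: effective rainfall P−Ia = 111593/18900 in
Q: (111593/18900)² ÷ (911593/18900) = 12452997649/17229107700 in (≈ 0.723 in)

Q = 12452997649/17229107700 in ≈ 0.723 in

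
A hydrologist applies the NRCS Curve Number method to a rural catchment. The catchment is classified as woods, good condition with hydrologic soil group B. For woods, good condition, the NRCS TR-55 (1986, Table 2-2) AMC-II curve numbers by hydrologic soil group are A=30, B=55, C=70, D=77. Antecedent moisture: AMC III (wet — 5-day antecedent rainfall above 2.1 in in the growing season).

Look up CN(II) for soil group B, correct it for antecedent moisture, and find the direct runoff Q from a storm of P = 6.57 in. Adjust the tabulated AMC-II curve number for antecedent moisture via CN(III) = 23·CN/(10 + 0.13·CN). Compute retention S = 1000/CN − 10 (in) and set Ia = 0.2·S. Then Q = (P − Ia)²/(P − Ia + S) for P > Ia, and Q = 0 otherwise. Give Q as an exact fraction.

NRCS table: woods, good condition, soil group B → CN(II) = 55
Wet (AMC III): CN(III) = 23·55/(10 + 0.13·55) = 1265/(343/20) = 25300/343 ≈ 73.761
Retention S: 1000/CN − 10 with CN=73.761 → S = 900/253 ≈ 3.557 in
Ia = 0.2·(900/253) = 180/253 in ≈ 0.711 in
Since P=6.570 > Ia=0.711: effective rainfall P−Ia = 148221/25300 in
Runoff Q = (P−Ia)²/(P−Ia+S) = (5.859)²/(5.859+3.557) = 271227961/74407300 ≈ 3.645 in

Q = 271227961/74407300 in ≈ 3.645 in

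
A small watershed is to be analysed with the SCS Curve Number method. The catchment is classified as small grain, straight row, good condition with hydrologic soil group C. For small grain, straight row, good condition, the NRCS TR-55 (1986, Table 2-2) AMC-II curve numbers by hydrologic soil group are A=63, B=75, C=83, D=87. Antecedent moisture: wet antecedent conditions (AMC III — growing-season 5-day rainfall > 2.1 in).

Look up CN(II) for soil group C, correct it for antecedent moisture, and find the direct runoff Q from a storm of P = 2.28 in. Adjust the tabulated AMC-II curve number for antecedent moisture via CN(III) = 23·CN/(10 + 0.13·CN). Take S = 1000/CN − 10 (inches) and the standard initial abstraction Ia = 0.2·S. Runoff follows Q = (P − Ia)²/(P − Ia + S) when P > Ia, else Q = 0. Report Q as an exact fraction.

NRCS table: small grain, straight row, good condition, soil group C → CN(II) = 83
Adjust CN=83 to AMC III: 23·83/(10 + 0.13·83) → 1909 ÷ (2079/100) = 190900/2079 ≈ 91.823
Retention S: 1000/CN − 10 with CN=91.823 → S = 1700/1909 ≈ 0.891 in
Initial abstraction Ia = S/5 = (1700/1909)/5 = 340/1909 ≈ 0.178 in
Since P=2.280 > Ia=0.178: effective rainfall P−Ia = 100313/47725 in
Runoff Q = (P−Ia)²/(P−Ia+S) = (2.102)²/(2.102+0.891) = 10062697969/6815750425 ≈ 1.476 in

Q = 10062697969/6815750425 in ≈ 1.476 in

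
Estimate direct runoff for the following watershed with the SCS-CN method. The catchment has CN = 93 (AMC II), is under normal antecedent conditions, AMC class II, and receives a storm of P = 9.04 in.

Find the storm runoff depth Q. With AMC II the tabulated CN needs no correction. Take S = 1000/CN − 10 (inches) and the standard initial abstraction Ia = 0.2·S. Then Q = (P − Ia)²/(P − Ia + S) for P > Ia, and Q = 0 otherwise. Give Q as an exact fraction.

Q = 213583112/26060925 in ≈ 8.196 in

CN(II) = 93; AMC II needs no correction.
Retention S: 1000/CN − 10 with CN=93.000 → S = 70/93 ≈ 0.753 in
Initial abstraction Ia = S/5 = (70/93)/5 = 14/93 ≈ 0.151 in
P − Ia = 9.040 − 0.151 = 20668/2325 ≈ 8.889 in (> 0, runoff occurs)
Runoff Q = (P−Ia)²/(P−Ia+S) = (8.889)²/(8.889+0.753) = 213583112/26060925 ≈ 8.196 in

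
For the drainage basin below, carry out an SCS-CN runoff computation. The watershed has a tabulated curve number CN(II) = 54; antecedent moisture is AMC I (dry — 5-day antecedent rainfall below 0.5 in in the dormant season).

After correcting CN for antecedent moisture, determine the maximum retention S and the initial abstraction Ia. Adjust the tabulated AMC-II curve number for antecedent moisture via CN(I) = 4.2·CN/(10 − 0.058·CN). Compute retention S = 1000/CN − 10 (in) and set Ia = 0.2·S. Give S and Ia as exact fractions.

CN(I) from CN(II)=54: (4.2·54)/(10 − 0.058·54) = 56700/1717 ≈ 33.023
Retention S: 1000/CN − 10 with CN=33.023 → S = 11500/567 ≈ 20.282 in
Initial abstraction Ia = S/5 = (11500/567)/5 = 2300/567 ≈ 4.056 in

S = 11500/567 in ≈ 20.282 in; Ia = 2300/567 in ≈ 4.056 in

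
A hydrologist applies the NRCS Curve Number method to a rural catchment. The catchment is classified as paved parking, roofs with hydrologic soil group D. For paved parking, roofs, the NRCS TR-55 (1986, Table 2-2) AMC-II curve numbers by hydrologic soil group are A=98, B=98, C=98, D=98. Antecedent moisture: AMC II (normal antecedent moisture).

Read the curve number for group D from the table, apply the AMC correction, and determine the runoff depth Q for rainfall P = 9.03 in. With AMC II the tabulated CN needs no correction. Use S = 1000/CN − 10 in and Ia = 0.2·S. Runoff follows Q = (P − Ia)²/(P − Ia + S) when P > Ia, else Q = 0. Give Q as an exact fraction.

NRCS table: paved parking, roofs, soil group D → CN(II) = 98
CN(II) = 98; AMC II needs no correction.
Max retention: S = 1000/98 − 10 = 10/49 in (≈ 0.204 in)
Ia = 0.2S: 0.2·0.204 = 0.041 in (exactly 2/49)
P − Ia = 9.030 − 0.041 = 44047/4900 ≈ 8.989 in (> 0, runoff occurs)
Q = (44047/4900)²/((44047/4900) + 10/49) = (1940138209/24010000)/(45047/4900) = 1940138209/220730300 in ≈ 8.790 in

Q = 1940138209/220730300 in ≈ 8.790 in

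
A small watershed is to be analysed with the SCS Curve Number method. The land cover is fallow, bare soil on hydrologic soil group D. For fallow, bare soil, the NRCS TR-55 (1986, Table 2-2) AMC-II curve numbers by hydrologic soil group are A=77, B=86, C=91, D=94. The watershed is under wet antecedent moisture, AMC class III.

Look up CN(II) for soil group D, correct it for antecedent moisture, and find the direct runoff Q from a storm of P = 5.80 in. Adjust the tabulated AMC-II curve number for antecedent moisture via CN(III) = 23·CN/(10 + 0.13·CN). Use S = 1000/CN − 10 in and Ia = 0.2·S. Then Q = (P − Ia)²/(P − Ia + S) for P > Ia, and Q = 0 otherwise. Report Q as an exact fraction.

NRCS table: fallow, bare soil, soil group D → CN(II) = 94
Wet (AMC III): CN(III) = 23·94/(10 + 0.13·94) = 2162/(1111/50) = 108100/1111 ≈ 97.300
Max retention: S = 1000/(108100/1111) − 10 = 300/1081 in (≈ 0.278 in)
Ia = 0.2S: 0.2·0.278 = 0.056 in (exactly 60/1081)
Since P=5.800 > Ia=0.056: effective rainfall P−Ia = 31049/5405 in
Q: (31049/5405)² ÷ (32549/5405) = 964040401/175927345 in (≈ 5.480 in)

Q = 964040401/175927345 in ≈ 5.480 in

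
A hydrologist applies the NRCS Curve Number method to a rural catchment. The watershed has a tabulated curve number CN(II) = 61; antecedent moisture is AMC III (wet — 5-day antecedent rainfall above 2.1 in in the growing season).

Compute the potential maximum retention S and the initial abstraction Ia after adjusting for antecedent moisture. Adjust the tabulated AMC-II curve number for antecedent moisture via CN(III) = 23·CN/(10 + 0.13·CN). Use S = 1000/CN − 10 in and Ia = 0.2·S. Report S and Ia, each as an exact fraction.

S = 3900/1403 in ≈ 2.780 in; Ia = 780/1403 in ≈ 0.556 in

Adjust CN=61 to AMC III: 23·61/(10 + 0.13·61) → 1403 ÷ (1793/100) = 140300/1793 ≈ 78.249
S = 1000/(140300/1793) − 10 = 3900/1403 in ≈ 2.780 in
Ia = 0.2·(3900/1403) = 780/1403 in ≈ 0.556 in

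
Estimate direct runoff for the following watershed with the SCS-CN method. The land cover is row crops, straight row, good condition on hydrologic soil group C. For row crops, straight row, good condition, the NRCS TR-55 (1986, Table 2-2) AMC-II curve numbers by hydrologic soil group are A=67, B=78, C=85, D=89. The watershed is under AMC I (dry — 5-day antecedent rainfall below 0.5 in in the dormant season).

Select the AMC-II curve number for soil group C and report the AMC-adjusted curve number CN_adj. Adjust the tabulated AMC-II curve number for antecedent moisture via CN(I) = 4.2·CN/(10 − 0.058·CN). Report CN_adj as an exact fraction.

NRCS table: row crops, straight row, good condition, soil group C → CN(II) = 85
Adjust CN=85 to AMC I: 4.2·85/(10 − 0.058·85) → 357 ÷ (507/100) = 11900/169 ≈ 70.414

CN_adj = 11900/169 ≈ 70.414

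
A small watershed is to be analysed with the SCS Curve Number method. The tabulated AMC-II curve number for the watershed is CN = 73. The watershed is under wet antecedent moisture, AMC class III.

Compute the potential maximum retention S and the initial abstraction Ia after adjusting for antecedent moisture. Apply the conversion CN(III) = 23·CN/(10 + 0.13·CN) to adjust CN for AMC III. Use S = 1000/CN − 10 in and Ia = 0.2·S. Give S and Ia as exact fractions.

S = 2700/1679 in ≈ 1.608 in; Ia = 540/1679 in ≈ 0.322 in

CN(III) from CN(II)=73: (23·73)/(10 + 0.13·73) = 167900/1949 ≈ 86.147
Retention S: 1000/CN − 10 with CN=86.147 → S = 2700/1679 ≈ 1.608 in
Ia = 0.2S: 0.2·1.608 = 0.322 in (exactly 540/1679)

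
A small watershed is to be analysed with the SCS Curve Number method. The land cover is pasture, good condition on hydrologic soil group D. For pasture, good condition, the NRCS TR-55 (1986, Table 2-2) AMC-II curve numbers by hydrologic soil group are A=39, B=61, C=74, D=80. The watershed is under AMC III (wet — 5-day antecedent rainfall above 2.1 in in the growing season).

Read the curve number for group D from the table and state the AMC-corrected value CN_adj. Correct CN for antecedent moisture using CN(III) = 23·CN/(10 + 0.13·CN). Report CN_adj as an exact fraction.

CN_adj = 4600/51 ≈ 90.196

NRCS table: pasture, good condition, soil group D → CN(II) = 80
Wet (AMC III): CN(III) = 23·80/(10 + 0.13·80) = 1840/(102/5) = 4600/51 ≈ 90.196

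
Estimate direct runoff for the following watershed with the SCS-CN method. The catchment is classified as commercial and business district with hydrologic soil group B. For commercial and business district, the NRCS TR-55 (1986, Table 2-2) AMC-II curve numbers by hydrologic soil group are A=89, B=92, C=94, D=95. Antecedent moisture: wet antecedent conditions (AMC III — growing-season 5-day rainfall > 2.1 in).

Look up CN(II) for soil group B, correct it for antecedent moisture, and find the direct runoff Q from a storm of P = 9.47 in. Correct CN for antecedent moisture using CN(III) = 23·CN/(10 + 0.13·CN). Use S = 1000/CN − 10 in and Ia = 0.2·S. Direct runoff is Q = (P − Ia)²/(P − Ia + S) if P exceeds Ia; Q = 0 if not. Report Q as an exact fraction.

Q = 246972223369/27347342700 in ≈ 9.031 in

NRCS table: commercial and business district, soil group B → CN(II) = 92
Adjust CN=92 to AMC III: 23·92/(10 + 0.13·92) → 2116 ÷ (549/25) = 52900/549 ≈ 96.357
Retention S: 1000/CN − 10 with CN=96.357 → S = 200/529 ≈ 0.378 in
Initial abstraction Ia = S/5 = (200/529)/5 = 40/529 ≈ 0.076 in
Since P=9.470 > Ia=0.076: effective rainfall P−Ia = 496963/52900 in
Q = (496963/52900)²/((496963/52900) + 200/529) = (246972223369/2798410000)/(516963/52900) = 246972223369/27347342700 in ≈ 9.031 in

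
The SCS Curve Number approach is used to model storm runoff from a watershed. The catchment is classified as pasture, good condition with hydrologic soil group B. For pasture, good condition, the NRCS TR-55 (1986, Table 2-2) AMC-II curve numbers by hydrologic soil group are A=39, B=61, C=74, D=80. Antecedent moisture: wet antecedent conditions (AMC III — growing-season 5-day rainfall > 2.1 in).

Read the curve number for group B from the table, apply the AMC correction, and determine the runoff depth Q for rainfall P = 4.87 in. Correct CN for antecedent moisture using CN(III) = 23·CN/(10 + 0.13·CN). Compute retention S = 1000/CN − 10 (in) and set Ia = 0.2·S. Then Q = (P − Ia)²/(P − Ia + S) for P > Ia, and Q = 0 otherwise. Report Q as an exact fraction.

NRCS table: pasture, good condition, soil group B → CN(II) = 61
CN(III) from CN(II)=61: (23·61)/(10 + 0.13·61) = 140300/1793 ≈ 78.249
S = 1000/(140300/1793) − 10 = 3900/1403 in ≈ 2.780 in
Initial abstraction Ia = S/5 = (3900/1403)/5 = 780/1403 ≈ 0.556 in
Excess rainfall: 4.870 − 0.556 = 4.314 in; P > Ia so Q > 0
Runoff Q = (P−Ia)²/(P−Ia+S) = (4.314)²/(4.314+2.780) = 366340878121/139635118300 ≈ 2.624 in

Q = 366340878121/139635118300 in ≈ 2.624 in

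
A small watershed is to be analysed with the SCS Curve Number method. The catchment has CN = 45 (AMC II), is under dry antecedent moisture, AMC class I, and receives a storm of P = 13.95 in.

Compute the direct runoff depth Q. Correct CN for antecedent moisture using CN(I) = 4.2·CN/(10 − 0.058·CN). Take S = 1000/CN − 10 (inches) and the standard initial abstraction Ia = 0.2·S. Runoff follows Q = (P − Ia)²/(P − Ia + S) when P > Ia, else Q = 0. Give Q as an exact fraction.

Dry (AMC I): CN(I) = 4.2·45/(10 − 0.058·45) = 189/(739/100) = 18900/739 ≈ 25.575
Max retention: S = 1000/(18900/739) − 10 = 5500/189 in (≈ 29.101 in)
Ia = 0.2·(5500/189) = 1100/189 in ≈ 5.820 in
Excess rainfall: 13.950 − 5.820 = 8.130 in; P > Ia so Q > 0
Q = (30731/3780)²/((30731/3780) + 5500/189) = (944394361/14288400)/(140731/3780) = 944394361/531963180 in ≈ 1.775 in

Q = 944394361/531963180 in ≈ 1.775 in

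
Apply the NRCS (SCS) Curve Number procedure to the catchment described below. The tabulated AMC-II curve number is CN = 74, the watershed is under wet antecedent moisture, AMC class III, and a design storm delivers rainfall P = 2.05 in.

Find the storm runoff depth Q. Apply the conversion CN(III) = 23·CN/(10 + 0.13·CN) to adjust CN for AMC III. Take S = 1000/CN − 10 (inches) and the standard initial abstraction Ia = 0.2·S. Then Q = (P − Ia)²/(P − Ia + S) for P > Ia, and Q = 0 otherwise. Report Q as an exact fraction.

Wet (AMC III): CN(III) = 23·74/(10 + 0.13·74) = 1702/(981/50) = 85100/981 ≈ 86.748
Retention S: 1000/CN − 10 with CN=86.748 → S = 1300/851 ≈ 1.528 in
Ia = 0.2S: 0.2·1.528 = 0.306 in (exactly 260/851)
P − Ia = 2.050 − 0.306 = 29691/17020 ≈ 1.744 in (> 0, runoff occurs)
Q = (29691/17020)²/((29691/17020) + 1300/851) = (881555481/289680400)/(55691/17020) = 881555481/947860820 in ≈ 0.930 in

Q = 881555481/947860820 in ≈ 0.930 in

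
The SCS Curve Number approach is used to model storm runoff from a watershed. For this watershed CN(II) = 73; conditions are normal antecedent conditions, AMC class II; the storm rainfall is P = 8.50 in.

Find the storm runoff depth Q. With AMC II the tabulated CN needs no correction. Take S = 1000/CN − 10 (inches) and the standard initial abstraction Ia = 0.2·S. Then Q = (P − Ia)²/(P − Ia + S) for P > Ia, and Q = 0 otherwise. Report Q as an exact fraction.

Q = 1283689/244258 in ≈ 5.255 in

Average conditions: CN = 73 (no AMC adjustment).
Retention S: 1000/CN − 10 with CN=73.000 → S = 270/73 ≈ 3.699 in
Initial abstraction Ia = S/5 = (270/73)/5 = 54/73 ≈ 0.740 in
Since P=8.500 > Ia=0.740: effective rainfall P−Ia = 1133/146 in
Runoff Q = (P−Ia)²/(P−Ia+S) = (7.760)²/(7.760+3.699) = 1283689/244258 ≈ 5.255 in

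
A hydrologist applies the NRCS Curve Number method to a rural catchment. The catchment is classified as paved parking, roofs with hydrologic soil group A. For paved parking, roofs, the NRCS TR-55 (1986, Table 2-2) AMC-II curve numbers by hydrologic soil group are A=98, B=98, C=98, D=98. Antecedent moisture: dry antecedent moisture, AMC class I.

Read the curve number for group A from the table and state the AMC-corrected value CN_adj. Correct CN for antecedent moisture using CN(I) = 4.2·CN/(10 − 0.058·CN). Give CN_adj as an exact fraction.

NRCS table: paved parking, roofs, soil group A → CN(II) = 98
Dry (AMC I): CN(I) = 4.2·98/(10 − 0.058·98) = (2058/5)/(1079/250) = 102900/1079 ≈ 95.366

CN_adj = 102900/1079 ≈ 95.366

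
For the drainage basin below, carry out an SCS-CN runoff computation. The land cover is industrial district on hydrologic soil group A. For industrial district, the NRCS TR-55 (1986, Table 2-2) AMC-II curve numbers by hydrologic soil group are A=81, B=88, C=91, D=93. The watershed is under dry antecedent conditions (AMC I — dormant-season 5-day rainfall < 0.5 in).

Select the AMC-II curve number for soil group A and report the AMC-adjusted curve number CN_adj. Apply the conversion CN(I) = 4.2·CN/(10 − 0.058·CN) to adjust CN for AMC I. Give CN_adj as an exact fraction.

CN_adj = 170100/2651 ≈ 64.164

NRCS table: industrial district, soil group A → CN(II) = 81
Dry (AMC I): CN(I) = 4.2·81/(10 − 0.058·81) = (1701/5)/(2651/500) = 170100/2651 ≈ 64.164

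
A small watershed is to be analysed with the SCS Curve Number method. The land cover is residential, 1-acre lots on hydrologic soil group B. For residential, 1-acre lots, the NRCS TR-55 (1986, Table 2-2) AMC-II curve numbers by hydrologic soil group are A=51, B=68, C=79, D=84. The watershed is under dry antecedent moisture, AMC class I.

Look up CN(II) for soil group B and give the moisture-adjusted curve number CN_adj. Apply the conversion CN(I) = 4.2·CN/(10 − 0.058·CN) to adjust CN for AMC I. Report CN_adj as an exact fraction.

NRCS table: residential, 1-acre lots, soil group B → CN(II) = 68
Dry (AMC I): CN(I) = 4.2·68/(10 − 0.058·68) = (1428/5)/(757/125) = 35700/757 ≈ 47.160

CN_adj = 35700/757 ≈ 47.160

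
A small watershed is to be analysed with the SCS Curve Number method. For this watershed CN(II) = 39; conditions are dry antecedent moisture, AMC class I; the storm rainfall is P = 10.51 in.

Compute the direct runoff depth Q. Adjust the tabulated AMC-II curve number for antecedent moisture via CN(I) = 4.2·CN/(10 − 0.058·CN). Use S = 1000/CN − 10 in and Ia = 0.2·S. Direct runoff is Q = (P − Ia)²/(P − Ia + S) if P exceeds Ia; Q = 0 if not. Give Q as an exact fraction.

Q = 62885091361/270332981100 in ≈ 0.233 in

CN(I) from CN(II)=39: (4.2·39)/(10 − 0.058·39) = 81900/3869 ≈ 21.168
Max retention: S = 1000/(81900/3869) − 10 = 30500/819 in (≈ 37.241 in)
Ia = 0.2·(30500/819) = 6100/819 in ≈ 7.448 in
Since P=10.510 > Ia=7.448: effective rainfall P−Ia = 250769/81900 in
Q: (250769/81900)² ÷ (3300769/81900) = 62885091361/270332981100 in (≈ 0.233 in)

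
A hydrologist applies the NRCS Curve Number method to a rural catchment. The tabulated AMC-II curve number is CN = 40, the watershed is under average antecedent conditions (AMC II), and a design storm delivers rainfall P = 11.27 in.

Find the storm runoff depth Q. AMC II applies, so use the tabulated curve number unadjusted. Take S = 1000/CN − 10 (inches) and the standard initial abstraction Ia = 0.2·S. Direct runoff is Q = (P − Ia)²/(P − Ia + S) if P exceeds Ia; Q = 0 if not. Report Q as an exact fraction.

Q = 683929/232700 in ≈ 2.939 in

Average conditions: CN = 40 (no AMC adjustment).
Retention S: 1000/CN − 10 with CN=40.000 → S = 15 ≈ 15.000 in
Ia = 0.2S: 0.2·15.000 = 3.000 in (exactly 3)
P − Ia = 11.270 − 3.000 = 827/100 ≈ 8.270 in (> 0, runoff occurs)
Q: (827/100)² ÷ (2327/100) = 683929/232700 in (≈ 2.939 in)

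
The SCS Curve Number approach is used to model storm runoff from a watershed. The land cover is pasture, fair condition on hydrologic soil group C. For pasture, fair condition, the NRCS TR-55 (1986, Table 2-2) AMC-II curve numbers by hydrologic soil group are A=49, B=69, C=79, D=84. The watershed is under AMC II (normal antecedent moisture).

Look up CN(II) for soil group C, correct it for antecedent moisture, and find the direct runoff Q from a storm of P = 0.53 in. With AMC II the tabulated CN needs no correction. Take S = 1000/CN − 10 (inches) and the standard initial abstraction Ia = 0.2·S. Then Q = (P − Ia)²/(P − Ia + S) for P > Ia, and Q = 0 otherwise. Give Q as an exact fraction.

Q = 0 in ≈ 0.000 in

NRCS table: pasture, fair condition, soil group C → CN(II) = 79
Average conditions: CN = 79 (no AMC adjustment).
Max retention: S = 1000/79 − 10 = 210/79 in (≈ 2.658 in)
Ia = 0.2·(210/79) = 42/79 in ≈ 0.532 in
P = 0.530 ≤ Ia = 0.532 in: entire storm abstracted, Q = 0.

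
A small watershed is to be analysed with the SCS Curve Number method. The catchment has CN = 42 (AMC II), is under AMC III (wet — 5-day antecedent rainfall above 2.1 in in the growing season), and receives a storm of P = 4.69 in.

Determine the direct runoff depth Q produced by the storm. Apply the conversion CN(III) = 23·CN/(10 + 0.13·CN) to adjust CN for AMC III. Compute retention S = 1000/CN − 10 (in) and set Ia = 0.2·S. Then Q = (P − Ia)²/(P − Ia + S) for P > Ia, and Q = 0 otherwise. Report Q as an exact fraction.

Q = 28401349729/22146854100 in ≈ 1.282 in

CN(III) from CN(II)=42: (23·42)/(10 + 0.13·42) = 48300/773 ≈ 62.484
Max retention: S = 1000/(48300/773) − 10 = 2900/483 in (≈ 6.004 in)
Ia = 0.2S: 0.2·6.004 = 1.201 in (exactly 580/483)
Excess rainfall: 4.690 − 1.201 = 3.489 in; P > Ia so Q > 0
Runoff Q = (P−Ia)²/(P−Ia+S) = (3.489)²/(3.489+6.004) = 28401349729/22146854100 ≈ 1.282 in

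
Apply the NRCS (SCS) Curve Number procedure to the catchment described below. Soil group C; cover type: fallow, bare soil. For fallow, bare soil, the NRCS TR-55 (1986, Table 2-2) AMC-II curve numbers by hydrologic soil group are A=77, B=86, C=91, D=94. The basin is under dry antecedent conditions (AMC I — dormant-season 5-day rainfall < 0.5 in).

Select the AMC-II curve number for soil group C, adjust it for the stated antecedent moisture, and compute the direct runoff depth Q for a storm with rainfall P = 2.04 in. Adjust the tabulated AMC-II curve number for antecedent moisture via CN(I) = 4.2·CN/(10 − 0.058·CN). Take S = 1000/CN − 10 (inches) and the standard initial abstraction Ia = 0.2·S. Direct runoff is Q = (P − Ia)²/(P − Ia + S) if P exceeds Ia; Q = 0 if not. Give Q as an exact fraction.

NRCS table: fallow, bare soil, soil group C → CN(II) = 91
Adjust CN=91 to AMC I: 4.2·91/(10 − 0.058·91) → (1911/5) ÷ (2361/500) = 63700/787 ≈ 80.940
S = 1000/(63700/787) − 10 = 1500/637 in ≈ 2.355 in
Ia = 0.2S: 0.2·2.355 = 0.471 in (exactly 300/637)
Excess rainfall: 2.040 − 0.471 = 1.569 in; P > Ia so Q > 0
Runoff Q = (P−Ia)²/(P−Ia+S) = (1.569)²/(1.569+2.355) = 69372241/110567275 ≈ 0.627 in

Q = 69372241/110567275 in ≈ 0.627 in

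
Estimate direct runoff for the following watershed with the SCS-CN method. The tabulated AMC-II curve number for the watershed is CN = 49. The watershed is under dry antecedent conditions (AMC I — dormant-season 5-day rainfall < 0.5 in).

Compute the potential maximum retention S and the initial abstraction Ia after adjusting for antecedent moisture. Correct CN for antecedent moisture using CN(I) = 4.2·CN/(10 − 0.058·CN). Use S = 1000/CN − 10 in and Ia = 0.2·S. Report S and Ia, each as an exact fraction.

Adjust CN=49 to AMC I: 4.2·49/(10 − 0.058·49) → (1029/5) ÷ (3579/500) = 34300/1193 ≈ 28.751
Max retention: S = 1000/(34300/1193) − 10 = 8500/343 in (≈ 24.781 in)
Ia = 0.2S: 0.2·24.781 = 4.956 in (exactly 1700/343)

S = 8500/343 in ≈ 24.781 in; Ia = 1700/343 in ≈ 4.956 in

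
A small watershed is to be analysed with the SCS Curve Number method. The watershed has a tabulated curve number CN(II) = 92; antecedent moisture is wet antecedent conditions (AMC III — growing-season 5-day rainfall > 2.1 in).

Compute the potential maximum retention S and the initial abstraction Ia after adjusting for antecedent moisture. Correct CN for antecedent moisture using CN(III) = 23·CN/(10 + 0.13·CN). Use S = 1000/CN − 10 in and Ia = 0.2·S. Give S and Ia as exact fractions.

S = 200/529 in ≈ 0.378 in; Ia = 40/529 in ≈ 0.076 in

Wet (AMC III): CN(III) = 23·92/(10 + 0.13·92) = 2116/(549/25) = 52900/549 ≈ 96.357
Max retention: S = 1000/(52900/549) − 10 = 200/529 in (≈ 0.378 in)
Ia = 0.2·(200/529) = 40/529 in ≈ 0.076 in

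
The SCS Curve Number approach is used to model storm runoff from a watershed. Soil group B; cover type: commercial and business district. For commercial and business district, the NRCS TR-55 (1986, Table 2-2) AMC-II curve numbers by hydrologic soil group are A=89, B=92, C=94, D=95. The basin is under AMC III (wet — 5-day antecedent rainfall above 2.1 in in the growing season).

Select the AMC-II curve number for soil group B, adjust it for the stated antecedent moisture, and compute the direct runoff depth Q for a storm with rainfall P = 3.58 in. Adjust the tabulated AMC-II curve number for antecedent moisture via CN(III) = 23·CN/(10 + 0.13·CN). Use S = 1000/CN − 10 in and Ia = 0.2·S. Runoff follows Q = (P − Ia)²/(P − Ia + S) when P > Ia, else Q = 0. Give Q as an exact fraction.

Q = 8591621481/2716176950 in ≈ 3.163 in

NRCS table: commercial and business district, soil group B → CN(II) = 92
CN(III) from CN(II)=92: (23·92)/(10 + 0.13·92) = 52900/549 ≈ 96.357
Max retention: S = 1000/(52900/549) − 10 = 200/529 in (≈ 0.378 in)
Ia = 0.2·(200/529) = 40/529 in ≈ 0.076 in
Excess rainfall: 3.580 − 0.076 = 3.504 in; P > Ia so Q > 0
Runoff Q = (P−Ia)²/(P−Ia+S) = (3.504)²/(3.504+0.378) = 8591621481/2716176950 ≈ 3.163 in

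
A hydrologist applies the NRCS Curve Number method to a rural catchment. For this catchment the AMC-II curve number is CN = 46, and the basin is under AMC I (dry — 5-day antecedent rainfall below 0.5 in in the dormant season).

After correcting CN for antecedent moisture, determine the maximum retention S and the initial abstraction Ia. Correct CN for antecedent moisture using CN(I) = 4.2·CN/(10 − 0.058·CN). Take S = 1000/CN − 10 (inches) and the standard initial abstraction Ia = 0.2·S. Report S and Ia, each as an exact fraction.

Dry (AMC I): CN(I) = 4.2·46/(10 − 0.058·46) = (966/5)/(1833/250) = 16100/611 ≈ 26.350
S = 1000/(16100/611) − 10 = 4500/161 in ≈ 27.950 in
Initial abstraction Ia = S/5 = (4500/161)/5 = 900/161 ≈ 5.590 in

S = 4500/161 in ≈ 27.950 in; Ia = 900/161 in ≈ 5.590 in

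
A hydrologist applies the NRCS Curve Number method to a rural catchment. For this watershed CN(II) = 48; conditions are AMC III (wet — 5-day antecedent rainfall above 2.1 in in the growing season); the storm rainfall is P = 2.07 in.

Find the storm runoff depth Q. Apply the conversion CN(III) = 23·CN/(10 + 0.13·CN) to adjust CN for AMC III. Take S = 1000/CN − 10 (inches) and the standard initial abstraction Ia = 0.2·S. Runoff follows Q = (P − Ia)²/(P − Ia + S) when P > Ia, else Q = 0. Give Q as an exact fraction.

Q = 60575089/277952700 in ≈ 0.218 in

Adjust CN=48 to AMC III: 23·48/(10 + 0.13·48) → 1104 ÷ (406/25) = 13800/203 ≈ 67.980
Max retention: S = 1000/(13800/203) − 10 = 325/69 in (≈ 4.710 in)
Ia = 0.2S: 0.2·4.710 = 0.942 in (exactly 65/69)
P − Ia = 2.070 − 0.942 = 7783/6900 ≈ 1.128 in (> 0, runoff occurs)
Q: (7783/6900)² ÷ (40283/6900) = 60575089/277952700 in (≈ 0.218 in)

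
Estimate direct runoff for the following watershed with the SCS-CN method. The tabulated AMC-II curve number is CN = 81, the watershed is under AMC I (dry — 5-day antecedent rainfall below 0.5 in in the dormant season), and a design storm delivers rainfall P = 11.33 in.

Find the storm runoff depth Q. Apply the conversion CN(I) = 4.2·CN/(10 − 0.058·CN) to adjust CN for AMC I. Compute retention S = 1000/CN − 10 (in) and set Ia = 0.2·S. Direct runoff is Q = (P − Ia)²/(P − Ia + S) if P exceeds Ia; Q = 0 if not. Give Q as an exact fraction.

Q = 3017978496289/457098333300 in ≈ 6.602 in

Dry (AMC I): CN(I) = 4.2·81/(10 − 0.058·81) = (1701/5)/(2651/500) = 170100/2651 ≈ 64.164
S = 1000/(170100/2651) − 10 = 9500/1701 in ≈ 5.585 in
Initial abstraction Ia = S/5 = (9500/1701)/5 = 1900/1701 ≈ 1.117 in
P − Ia = 11.330 − 1.117 = 1737233/170100 ≈ 10.213 in (> 0, runoff occurs)
Q: (1737233/170100)² ÷ (2687233/170100) = 3017978496289/457098333300 in (≈ 6.602 in)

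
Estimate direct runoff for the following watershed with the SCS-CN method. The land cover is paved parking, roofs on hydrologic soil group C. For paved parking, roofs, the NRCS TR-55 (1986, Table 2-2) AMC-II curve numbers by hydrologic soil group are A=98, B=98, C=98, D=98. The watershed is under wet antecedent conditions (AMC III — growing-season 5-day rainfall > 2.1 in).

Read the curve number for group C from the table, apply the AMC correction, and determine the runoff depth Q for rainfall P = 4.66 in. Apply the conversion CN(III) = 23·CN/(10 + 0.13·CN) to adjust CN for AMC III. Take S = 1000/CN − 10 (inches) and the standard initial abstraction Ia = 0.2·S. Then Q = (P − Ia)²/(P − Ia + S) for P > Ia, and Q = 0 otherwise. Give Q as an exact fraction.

Q = 68429851281/15022402850 in ≈ 4.555 in

NRCS table: paved parking, roofs, soil group C → CN(II) = 98
Adjust CN=98 to AMC III: 23·98/(10 + 0.13·98) → 2254 ÷ (1137/50) = 112700/1137 ≈ 99.120
Max retention: S = 1000/(112700/1137) − 10 = 100/1127 in (≈ 0.089 in)
Ia = 0.2S: 0.2·0.089 = 0.018 in (exactly 20/1127)
P − Ia = 4.660 − 0.018 = 261591/56350 ≈ 4.642 in (> 0, runoff occurs)
Q: (261591/56350)² ÷ (266591/56350) = 68429851281/15022402850 in (≈ 4.555 in)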